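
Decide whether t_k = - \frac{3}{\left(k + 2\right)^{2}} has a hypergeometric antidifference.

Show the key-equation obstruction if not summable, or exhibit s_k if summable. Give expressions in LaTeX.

No; the coefficient equations for f are inconsistent.

Step 1: r(k) = (k + 2)**2/(k + 3)**2.
Gosper form: A/B · C(k+1)/C(k) with A=k**2 + 4*k + 4, B=k**2 + 6*k + 9, C=1.
Solve (k**2 + 4*k + 4)·f(k+1) − (k**2 + 4*k + 4)·f(k) = 1.
deg f ≤ 0 (via 2,2,0).
f = c0 ⇒ A·f(k+1) − B(k−1)·f(k) − C = -1. The system {-1 = 0} is inconsistent; no antidifference.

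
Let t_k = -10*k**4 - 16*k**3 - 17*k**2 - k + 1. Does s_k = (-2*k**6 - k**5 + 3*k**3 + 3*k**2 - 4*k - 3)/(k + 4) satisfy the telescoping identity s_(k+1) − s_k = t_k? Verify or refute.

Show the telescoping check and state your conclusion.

s_(k+1) = (-4*k - 2*(k + 1)**6 - (k + 1)**5 + 3*(k + 1)**3 + 3*(k + 1)**2 - 7)/(k + 5)
s_(k+1) − s_k = (-10*k**6 - 82*k**5 - 190*k**4 - 234*k**3 - 129*k**2 - 5*k - 1)/(k**2 + 9*k + 20)
(s_(k+1) − s_k) − t_k = 3*(8*k**5 + 57*k**4 + 80*k**3 + 73*k**2 + 2*k - 7)/(k**2 + 9*k + 20)

Invalid: residual 3*(8*k**5 + 57*k**4 + 80*k**3 + 73*k**2 + 2*k - 7)/(k**2 + 9*k + 20) ≠ 0.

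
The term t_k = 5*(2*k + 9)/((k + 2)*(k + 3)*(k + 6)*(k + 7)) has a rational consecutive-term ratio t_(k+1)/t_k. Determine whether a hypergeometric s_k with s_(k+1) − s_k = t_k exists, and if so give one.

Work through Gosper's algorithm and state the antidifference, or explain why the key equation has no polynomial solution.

s_k = 5*k*(k + 8)/(12*(k**2 + 8*k + 12))

Compute t_(k+1)/t_k: get (k + 2)*(k + 6)*(2*k + 11)/((k + 4)*(k + 8)*(2*k + 9)).
Factor: A=k + 2; B=k + 8; C=k**3 + 27*k**2/2 + 121*k/2 + 90.
Key eq: (k + 2)·f(k+1) = (k + 7)·f(k) + (k**3 + 27*k**2/2 + 121*k/2 + 90).
From deg A=1, deg B=1, deg C=3: d=5.
Coefficient equations give f(k) = k*(k + 3)*(k + 4)*(k + 5)*(k + 8)/24.
Get s_k = R·t_k = 5*k*(k + 8)/(12*(k**2 + 8*k + 12)) with R(k) = B(k−1)f(k)/C(k) = k*(k + 3)*(k + 7)*(k + 8)/(12*(2*k + 9)).
Verify: 5*(2*k + 9)/(k**4 + 18*k**3 + 113*k**2 + 288*k + 252) matches t_k.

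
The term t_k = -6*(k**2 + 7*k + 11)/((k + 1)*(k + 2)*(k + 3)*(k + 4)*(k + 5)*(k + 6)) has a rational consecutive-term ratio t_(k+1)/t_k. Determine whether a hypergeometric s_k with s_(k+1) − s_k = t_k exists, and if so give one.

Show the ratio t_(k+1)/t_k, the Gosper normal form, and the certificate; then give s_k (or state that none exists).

Step 1: r(k) = (k + 1)*(7*k + (k + 1)**2 + 18)/((k + 7)*(k**2 + 7*k + 11)).
Normal form (A,B,C) = (k + 1, k + 7, k**2 + 7*k + 11).
Solve (k + 1)·f(k+1) − (k + 6)·f(k) = k**2 + 7*k + 11.
Degrees (1,1,2) ⇒ d ≤ 5.
Solving with deg f ≤ 5: f(k) = k*(k + 2)*(k + 4)*(k**2 + 9*k + 23)/45.
Get s_k = R·t_k = 2*k*(-k**2 - 9*k - 23)/(15*(k**3 + 9*k**2 + 23*k + 15)) with R(k) = B(k−1)f(k)/C(k) = k*(k + 2)*(k + 4)*(k + 6)*(k**2 + 9*k + 23)/(45*(k**2 + 7*k + 11)).
Verify: 6*(-k**2 - 7*k - 11)/(k**6 + 21*k**5 + 175*k**4 + 735*k**3 + 1624*k**2 + 1764*k + 720) matches t_k.

s_k = 2*k*(-k**2 - 9*k - 23)/(15*(k**3 + 9*k**2 + 23*k + 15))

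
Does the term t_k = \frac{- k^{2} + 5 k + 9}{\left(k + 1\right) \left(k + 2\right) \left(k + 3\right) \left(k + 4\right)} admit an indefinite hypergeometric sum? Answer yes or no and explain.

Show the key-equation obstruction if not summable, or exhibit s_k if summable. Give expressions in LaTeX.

Yes. s_k = \frac{k \left(k^{2} + 8 k + 9\right)}{2 \left(k + 1\right) \left(k + 2\right) \left(k + 3\right)}.

The ratio is (k**3 - 2*k**2 - 16*k - 13)/(k**3 - 34*k - 45).
Gosper form: A/B · C(k+1)/C(k) with A=k + 1, B=k + 5, C=k**2 - 5*k - 9.
Set up (k + 1)·f(k+1) − (k + 4)·f(k) − (k**2 - 5*k - 9) = 0.
Bound: deg f ≤ 3.
A polynomial solution: f(k) = -k*(k**2 + 8*k + 9)/2.
R(k) = B(k−1)·f(k)/C(k) = -k*(k + 4)*(k**2 + 8*k + 9)/(2*(k**2 - 5*k - 9)); s_k = R·t_k = k*(k**2 + 8*k + 9)/(2*(k + 1)*(k + 2)*(k + 3)).
Check: Δs_k = (-k**2 + 5*k + 9)/(k**4 + 10*k**3 + 35*k**2 + 50*k + 24). ✓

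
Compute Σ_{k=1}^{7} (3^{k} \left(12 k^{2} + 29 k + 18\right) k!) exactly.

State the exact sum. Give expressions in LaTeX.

r(k) = 3*(12*k**3 + 65*k**2 + 112*k + 59)/(12*k**2 + 29*k + 18) after simplifying.
Gosper form: A/B · C(k+1)/C(k) with A=3*k + 3, B=1, C=k**2 + 29*k/12 + 3/2.
Set up (3*k + 3)·f(k+1) − (1)·f(k) − (k**2 + 29*k/12 + 3/2) = 0.
d = 1 from the (1,0,2) case.
Coefficient equations give f(k) = (4*k + 3)/12.
So s_k = (B(k−1)f/C)·t_k = ((4*k + 3)/(12*k**2 + 29*k + 18))·t_k = 3**k*(4*k + 3)*factorial(k).
Check: Δs_k = 3**k*(12*k**2 + 29*k + 18)*factorial(k). ✓
Telescoping: Σ = s_(8) − s_(1) = 9258883200 − (21) = 9258883179.

Σ = 9258883179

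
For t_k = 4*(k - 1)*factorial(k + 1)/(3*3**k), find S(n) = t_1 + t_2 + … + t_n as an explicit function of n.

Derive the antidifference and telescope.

S(n) = -8/3 + 4*factorial(n + 2)/(3*3**n)

The ratio is k*(k + 2)/(3*(k - 1)).
So A=k/3 + 2/3 and B=1, with C=k - 1.
Key eq: (k/3 + 2/3)·f(k+1) = (1)·f(k) + (k - 1).
From deg A=1, deg B=0, deg C=1: d=0.
Solve for f: f(k) = 3 (degree 0 ≤ 0).
R(k) = B(k−1)·f(k)/C(k) = 3/(k - 1); s_k = R·t_k = 4*factorial(k + 1)/3**k.
Δs = 4*(k - 1)*factorial(k + 1)/(3*3**k), as required.
s_(n+1) = 4*3**(-n - 1)*factorial(n + 2) and s_(1) = 8/3, so S(n) = -8/3 + 4*factorial(n + 2)/(3*3**n).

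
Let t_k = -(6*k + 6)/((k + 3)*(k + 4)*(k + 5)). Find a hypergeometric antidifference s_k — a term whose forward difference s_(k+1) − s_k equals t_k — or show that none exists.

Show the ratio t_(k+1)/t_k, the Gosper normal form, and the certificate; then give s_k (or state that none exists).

s_k = -k*(k + 1)/((k + 3)*(k + 4))

Ratio r(k) = (k + 2)*(k + 3)/((k + 1)*(k + 6)).
Take A(k)=k + 3, B(k)=k + 6, C(k)=k + 1.
Key eq: (k + 3)·f(k+1) = (k + 5)·f(k) + (k + 1).
Bound: deg f ≤ 2.
Coefficient equations give f(k) = k*(k + 1)/6.
Certificate R = B(k−1)f/C = k*(k + 5)/6 gives s_k = -k*(k + 1)/((k + 3)*(k + 4)).
Δs = 6*(-k - 1)/(k**3 + 12*k**2 + 47*k + 60), as required.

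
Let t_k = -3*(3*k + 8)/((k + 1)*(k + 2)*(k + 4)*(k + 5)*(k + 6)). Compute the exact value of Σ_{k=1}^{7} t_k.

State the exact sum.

Compute t_(k+1)/t_k: get (k + 1)*(k + 4)*(3*k + 11)/((k + 3)*(k + 7)*(3*k + 8)).
Take A(k)=k + 1, B(k)=k + 7, C(k)=k**2 + 17*k/3 + 8.
Key eq: (k + 1)·f(k+1) = (k + 6)·f(k) + (k**2 + 17*k/3 + 8).
Degrees (1,1,2) ⇒ d ≤ 5.
Match coefficients ⇒ f(k) = k*(k + 2)*(k + 3)*(k**2 + 10*k + 29)/60.
R(k) = B(k−1)·f(k)/C(k) = k*(k + 2)*(k + 6)*(k**2 + 10*k + 29)/(20*(3*k + 8)); s_k = R·t_k = 3*k*(-k**2 - 10*k - 29)/(20*(k**3 + 10*k**2 + 29*k + 20)).
Check: Δs_k = 3*(-3*k - 8)/(k**5 + 18*k**4 + 121*k**3 + 372*k**2 + 508*k + 240). ✓
Telescoping: Σ = s_(8) − s_(1) = -173/1170 − (-1/10) = -28/585.

Σ = -28/585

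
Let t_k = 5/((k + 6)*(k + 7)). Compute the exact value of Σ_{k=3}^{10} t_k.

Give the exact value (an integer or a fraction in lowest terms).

Σ = 40/153

t_(k+1)/t_k = (k + 6)/(k + 8).
Normal form (A,B,C) = (k + 6, k + 8, 1).
Key eq: (k + 6)·f(k+1) = (k + 7)·f(k) + (1).
Degrees (1,1,0) ⇒ d ≤ 1.
Coefficient equations give f(k) = k/6.
Get s_k = R·t_k = 5*k/(6*(k + 6)) with R(k) = B(k−1)f(k)/C(k) = k*(k + 7)/6.
Δs = 5/(k**2 + 13*k + 42), as required.
Telescoping: Σ = s_(11) − s_(3) = 55/102 − (5/18) = 40/153.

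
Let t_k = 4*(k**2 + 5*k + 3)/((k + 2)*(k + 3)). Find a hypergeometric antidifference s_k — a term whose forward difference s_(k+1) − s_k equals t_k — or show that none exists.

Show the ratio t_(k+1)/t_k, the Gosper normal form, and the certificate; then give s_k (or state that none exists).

Step 1: r(k) = (k + 2)*(5*k + (k + 1)**2 + 8)/((k + 4)*(k**2 + 5*k + 3)).
A = k + 2, B = k + 4, C = k**2 + 5*k + 3.
Need (k + 2)·f(k+1) − (k + 3)·f(k) = k**2 + 5*k + 3.
From deg A=1, deg B=1, deg C=2: d=2.
A polynomial solution: f(k) = k*(2*k + 1)/2.
Certificate R = B(k−1)f/C = k*(k + 3)*(2*k + 1)/(2*(k**2 + 5*k + 3)) gives s_k = 2*k*(2*k + 1)/(k + 2).
Check: Δs_k = 4*(k**2 + 5*k + 3)/(k**2 + 5*k + 6). ✓

s_k = 2*k*(2*k + 1)/(k + 2)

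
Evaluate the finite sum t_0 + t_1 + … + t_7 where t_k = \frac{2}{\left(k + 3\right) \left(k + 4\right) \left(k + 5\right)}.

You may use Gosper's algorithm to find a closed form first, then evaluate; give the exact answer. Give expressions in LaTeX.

Σ = 5/66

t_(k+1)/t_k = (k + 3)/(k + 6).
Take A(k)=k + 3, B(k)=k + 6, C(k)=1.
Set up (k + 3)·f(k+1) − (k + 5)·f(k) − (1) = 0.
From deg A=1, deg B=1, deg C=0: d=2.
Match coefficients ⇒ f(k) = k*(k + 7)/24.
Certificate R = B(k−1)f/C = k*(k + 5)*(k + 7)/24 gives s_k = k*(k + 7)/(12*(k + 3)*(k + 4)).
Check: Δs_k = 2/(k**3 + 12*k**2 + 47*k + 60). ✓
Σ_(k=0)^(7) t_k = s_(8) − s_(0) = 5/66 − (0) = 5/66.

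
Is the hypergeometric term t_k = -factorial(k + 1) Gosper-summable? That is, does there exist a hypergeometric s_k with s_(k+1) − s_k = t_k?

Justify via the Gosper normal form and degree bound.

t_(k+1)/t_k = k + 2.
Normal form (A,B,C) = (k + 2, 1, 1).
Set up (k + 2)·f(k+1) − (1)·f(k) − (1) = 0.
From deg A=1, deg B=0, deg C=0: d=-1.
d = -1 < 0 ⇒ no nonzero polynomial f; not summable.

No — key equation has no polynomial f.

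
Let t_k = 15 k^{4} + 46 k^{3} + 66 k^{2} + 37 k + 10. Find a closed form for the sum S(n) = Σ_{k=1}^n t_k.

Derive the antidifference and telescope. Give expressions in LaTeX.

S(n) = n \left(3 n^{4} + 19 n^{3} + 50 n^{2} + 63 n + 39\right)

The ratio is (15*k**4 + 106*k**3 + 294*k**2 + 367*k + 174)/(15*k**4 + 46*k**3 + 66*k**2 + 37*k + 10).
Gosper form: A/B · C(k+1)/C(k) with A=1, B=1, C=k**4 + 46*k**3/15 + 22*k**2/5 + 37*k/15 + 2/3.
Solve (1)·f(k+1) − (1)·f(k) = k**4 + 46*k**3/15 + 22*k**2/5 + 37*k/15 + 2/3.
d = 5 from the (0,0,4) case.
Match coefficients ⇒ f(k) = k*(3*k**4 + 4*k**3 + 4*k**2 - 3*k + 2)/15.
So s_k = (B(k−1)f/C)·t_k = (k*(3*k**4 + 4*k**3 + 4*k**2 - 3*k + 2)/(15*k**4 + 46*k**3 + 66*k**2 + 37*k + 10))·t_k = k*(3*k**4 + 4*k**3 + 4*k**2 - 3*k + 2).
Check: Δs_k = 15*k**4 + 46*k**3 + 66*k**2 + 37*k + 10. ✓
s_(n+1) = 3*n**5 + 19*n**4 + 50*n**3 + 63*n**2 + 39*n + 10 and s_(1) = 10, so S(n) = n*(3*n**4 + 19*n**3 + 50*n**2 + 63*n + 39).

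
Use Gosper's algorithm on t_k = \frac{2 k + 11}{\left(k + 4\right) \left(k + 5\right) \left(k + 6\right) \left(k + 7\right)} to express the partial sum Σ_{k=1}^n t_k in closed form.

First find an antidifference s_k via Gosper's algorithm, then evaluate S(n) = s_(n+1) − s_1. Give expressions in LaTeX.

S(n) = \frac{n \left(n + 12\right)}{35 \left(n^{2} + 12 n + 35\right)}

Compute t_(k+1)/t_k: get (k + 4)*(2*k + 13)/((k + 8)*(2*k + 11)).
Gosper form: A/B · C(k+1)/C(k) with A=k + 4, B=k + 8, C=k + 11/2.
Need (k + 4)·f(k+1) − (k + 7)·f(k) = k + 11/2.
Degrees (1,1,1) ⇒ d ≤ 3.
Coefficient equations give f(k) = k*(k + 5)*(k + 10)/48.
Certificate R = B(k−1)f/C = k*(k + 5)*(k + 7)*(k + 10)/(24*(2*k + 11)) gives s_k = k*(k + 10)/(24*(k**2 + 10*k + 24)).
s_(k+1) − s_k = (2*k + 11)/(k**4 + 22*k**3 + 179*k**2 + 638*k + 840) = t_k.
Σ_(k=1)^n t_k = s_(n+1) − s_(1) = ((n**2 + 12*n + 11)/(24*(n**2 + 12*n + 35))) − (11/840), i.e. n*(n + 12)/(35*(n**2 + 12*n + 35)).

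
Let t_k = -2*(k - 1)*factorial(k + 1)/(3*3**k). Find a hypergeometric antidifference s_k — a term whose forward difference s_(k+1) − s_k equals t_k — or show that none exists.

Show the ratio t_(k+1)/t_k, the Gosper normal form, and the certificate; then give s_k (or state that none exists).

t_(k+1)/t_k = k*(k + 2)/(3*(k - 1)).
Gosper form: A/B · C(k+1)/C(k) with A=k/3 + 2/3, B=1, C=k - 1.
Need (k/3 + 2/3)·f(k+1) − (1)·f(k) = k - 1.
Degrees (1,0,1) ⇒ d ≤ 0.
Solving with deg f ≤ 0: f(k) = 3.
Then R = B(k−1)f/C = 3/(k - 1), so s_k = R(k)·t_k = -2*factorial(k + 1)/3**k.
Verify: -2*(k - 1)*factorial(k + 1)/(3*3**k) matches t_k.

s_k = -2*factorial(k + 1)/3**k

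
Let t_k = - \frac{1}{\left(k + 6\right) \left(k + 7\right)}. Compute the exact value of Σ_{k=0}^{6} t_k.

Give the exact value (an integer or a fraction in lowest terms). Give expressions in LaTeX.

Step 1: r(k) = (k + 6)/(k + 8).
Take A(k)=k + 6, B(k)=k + 8, C(k)=1.
Key eq: (k + 6)·f(k+1) = (k + 7)·f(k) + (1).
d = 1 from the (1,1,0) case.
Solving with deg f ≤ 1: f(k) = k/6.
So s_k = (B(k−1)f/C)·t_k = (k*(k + 7)/6)·t_k = -k/(6*k + 36).
Check: Δs_k = -1/(k**2 + 13*k + 42). ✓
Sum = s_(7) − s_(0); s_(7) = -7/78, s_(0) = 0 ⇒ -7/78.

Σ = -7/78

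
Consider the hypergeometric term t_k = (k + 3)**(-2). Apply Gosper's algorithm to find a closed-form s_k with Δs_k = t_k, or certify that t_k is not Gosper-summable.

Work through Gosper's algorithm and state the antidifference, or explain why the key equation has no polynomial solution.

none — t_k is not Gosper-summable

The ratio is (k + 3)**2/(k + 4)**2.
A = k**2 + 6*k + 9, B = k**2 + 8*k + 16, C = 1.
Need (k**2 + 6*k + 9)·f(k+1) − (k**2 + 6*k + 9)·f(k) = 1.
d = 0 from the (2,2,0) case.
Generic f = c0 gives residual -1; -1 = 0 cannot hold, so t_k is not Gosper-summable.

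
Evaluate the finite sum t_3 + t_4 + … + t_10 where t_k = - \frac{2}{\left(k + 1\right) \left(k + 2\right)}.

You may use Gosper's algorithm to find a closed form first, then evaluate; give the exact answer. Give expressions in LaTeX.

Σ = -1/3

Compute t_(k+1)/t_k: get (k + 1)/(k + 3).
So A=k + 1 and B=k + 3, with C=1.
Need (k + 1)·f(k+1) − (k + 2)·f(k) = 1.
From deg A=1, deg B=1, deg C=0: d=1.
Coefficient equations give f(k) = k.
R(k) = B(k−1)·f(k)/C(k) = k*(k + 2); s_k = R·t_k = -2*k/(k + 1).
Verify: -2/(k**2 + 3*k + 2) matches t_k.
Sum = s_(11) − s_(3); s_(11) = -11/6, s_(3) = -3/2 ⇒ -1/3.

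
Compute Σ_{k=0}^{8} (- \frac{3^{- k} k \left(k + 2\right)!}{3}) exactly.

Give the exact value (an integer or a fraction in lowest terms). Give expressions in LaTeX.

Ratio r(k) = (k + 1)*(k + 3)/(3*k).
A = k/3 + 1, B = 1, C = k.
Key eq: (k/3 + 1)·f(k+1) = (1)·f(k) + (k).
Degrees (1,0,1) ⇒ d ≤ 0.
Match coefficients ⇒ f(k) = 3.
Then R = B(k−1)f/C = 3/k, so s_k = R(k)·t_k = -factorial(k + 2)/3**k.
s_(k+1) − s_k = -k*factorial(k + 2)/(3*3**k) = t_k.
Σ_(k=0)^(8) t_k = s_(9) − s_(0) = -492800/243 − (-2) = -492314/243.

Σ = -492314/243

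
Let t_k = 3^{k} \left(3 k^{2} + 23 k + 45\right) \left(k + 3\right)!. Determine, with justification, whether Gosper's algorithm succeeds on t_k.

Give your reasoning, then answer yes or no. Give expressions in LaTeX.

Compute t_(k+1)/t_k: get 3*(3*k**3 + 41*k**2 + 187*k + 284)/(3*k**2 + 23*k + 45).
Gosper form: A/B · C(k+1)/C(k) with A=3*k + 12, B=1, C=k**2 + 23*k/3 + 15.
Solve (3*k + 12)·f(k+1) − (1)·f(k) = k**2 + 23*k/3 + 15.
Degrees (1,0,2) ⇒ d ≤ 1.
A polynomial solution: f(k) = (k + 3)/3.
So s_k = (B(k−1)f/C)·t_k = ((k + 3)/(3*k**2 + 23*k + 45))·t_k = 3**k*(k + 3)*factorial(k + 3).
Check: Δs_k = 3**k*(3*k**2 + 23*k + 45)*factorial(k + 3). ✓

Yes. s_k = 3^{k} \left(k + 3\right) \left(k + 3\right)!.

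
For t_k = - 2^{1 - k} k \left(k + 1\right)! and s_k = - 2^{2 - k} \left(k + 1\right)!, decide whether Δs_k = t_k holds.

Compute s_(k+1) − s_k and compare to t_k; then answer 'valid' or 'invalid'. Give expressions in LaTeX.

Valid: the claim telescopes to t_k.

s_(k+1) = -2**(1 - k)*factorial(k + 2)
s_(k+1) − s_k = -2**(1 - k)*k*factorial(k + 1)
(s_(k+1) − s_k) − t_k = 0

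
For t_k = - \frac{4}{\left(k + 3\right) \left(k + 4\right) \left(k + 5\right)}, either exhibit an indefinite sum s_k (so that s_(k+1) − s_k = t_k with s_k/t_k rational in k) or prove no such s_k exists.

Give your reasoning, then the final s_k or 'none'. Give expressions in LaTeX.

s_k = \frac{k \left(- k - 7\right)}{6 \left(k + 3\right) \left(k + 4\right)}

t_(k+1)/t_k = (k + 3)/(k + 6).
Take A(k)=k + 3, B(k)=k + 6, C(k)=1.
Solve (k + 3)·f(k+1) − (k + 5)·f(k) = 1.
deg f ≤ 2 (via 1,1,0).
Solving with deg f ≤ 2: f(k) = k*(k + 7)/24.
Certificate R = B(k−1)f/C = k*(k + 5)*(k + 7)/24 gives s_k = k*(-k - 7)/(6*(k + 3)*(k + 4)).
Δs = -4/(k**3 + 12*k**2 + 47*k + 60), as required.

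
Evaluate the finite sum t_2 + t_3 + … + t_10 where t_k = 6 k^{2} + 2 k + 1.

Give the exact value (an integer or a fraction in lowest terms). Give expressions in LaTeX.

r(k) = (6*k**2 + 14*k + 9)/(6*k**2 + 2*k + 1) after simplifying.
Take A(k)=1, B(k)=1, C(k)=k**2 + k/3 + 1/6.
Key eq: (1)·f(k+1) = (1)·f(k) + (k**2 + k/3 + 1/6).
Bound: deg f ≤ 3.
Solving with deg f ≤ 3: f(k) = k*(2*k**2 - 2*k + 1)/6.
R(k) = B(k−1)·f(k)/C(k) = k*(2*k**2 - 2*k + 1)/(6*k**2 + 2*k + 1); s_k = R·t_k = k*(2*k**2 - 2*k + 1).
Δs = 6*k**2 + 2*k + 1, as required.
Sum = s_(11) − s_(2); s_(11) = 2431, s_(2) = 10 ⇒ 2421.

Σ = 2421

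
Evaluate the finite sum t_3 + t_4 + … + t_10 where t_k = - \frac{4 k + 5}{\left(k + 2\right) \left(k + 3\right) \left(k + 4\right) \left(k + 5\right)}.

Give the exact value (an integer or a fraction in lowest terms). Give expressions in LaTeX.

Σ = -46/1365

Ratio r(k) = (k + 2)*(4*k + 9)/((k + 6)*(4*k + 5)).
Take A(k)=k + 2, B(k)=k + 6, C(k)=k + 5/4.
Need (k + 2)·f(k+1) − (k + 5)·f(k) = k + 5/4.
From deg A=1, deg B=1, deg C=1: d=3.
Solving with deg f ≤ 3: f(k) = k*(k**2 + 9*k + 10)/32.
So s_k = (B(k−1)f/C)·t_k = (k*(k + 5)*(k**2 + 9*k + 10)/(8*(4*k + 5)))·t_k = k*(-k**2 - 9*k - 10)/(8*(k + 2)*(k + 3)*(k + 4)).
Verify: (-4*k - 5)/(k**4 + 14*k**3 + 71*k**2 + 154*k + 120) matches t_k.
Σ_(k=3)^(10) t_k = s_(11) − s_(3) = -253/2184 − (-23/280) = -46/1365.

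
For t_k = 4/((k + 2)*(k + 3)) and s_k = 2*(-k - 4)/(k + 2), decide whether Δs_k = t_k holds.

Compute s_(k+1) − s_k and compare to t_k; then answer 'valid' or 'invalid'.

s_(k+1) = 2*(-k - 5)/(k + 3)
s_(k+1) − s_k = 4/(k**2 + 5*k + 6)
(s_(k+1) − s_k) − t_k = 0

Valid — Δs_k = t_k.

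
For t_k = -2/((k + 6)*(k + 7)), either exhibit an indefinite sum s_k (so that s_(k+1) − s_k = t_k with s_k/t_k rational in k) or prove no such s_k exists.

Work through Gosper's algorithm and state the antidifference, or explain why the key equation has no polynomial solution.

r(k) = (k + 6)/(k + 8) after simplifying.
Normal form (A,B,C) = (k + 6, k + 8, 1).
Need (k + 6)·f(k+1) − (k + 7)·f(k) = 1.
deg f ≤ 1 (via 1,1,0).
Solve for f: f(k) = k/6 (degree 1 ≤ 1).
Get s_k = R·t_k = -k/(3*k + 18) with R(k) = B(k−1)f(k)/C(k) = k*(k + 7)/6.
Verify: -2/(k**2 + 13*k + 42) matches t_k.

s_k = -k/(3*k + 18)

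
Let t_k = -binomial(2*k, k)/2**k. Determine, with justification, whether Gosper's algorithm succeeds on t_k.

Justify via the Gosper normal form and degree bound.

t_(k+1)/t_k = (2*k + 1)/(k + 1).
Take A(k)=2*k + 1, B(k)=k + 1, C(k)=1.
Set up (2*k + 1)·f(k+1) − (k)·f(k) − (1) = 0.
Degrees (1,1,0) ⇒ d ≤ -1.
deg f ≤ -1 is impossible — no certificate.

No — key equation has no polynomial f.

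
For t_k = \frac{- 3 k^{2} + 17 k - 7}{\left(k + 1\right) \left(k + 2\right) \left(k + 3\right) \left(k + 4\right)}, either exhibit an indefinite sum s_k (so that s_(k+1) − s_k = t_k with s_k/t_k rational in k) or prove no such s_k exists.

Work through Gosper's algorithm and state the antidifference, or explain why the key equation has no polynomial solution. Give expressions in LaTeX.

s_k = \frac{k \left(- k^{2} + 3 k - 23\right)}{3 \left(k + 1\right) \left(k + 2\right) \left(k + 3\right)}

t_(k+1)/t_k = -(k + 1)*(17*k - 3*(k + 1)**2 + 10)/((k + 5)*(3*k**2 - 17*k + 7)).
Take A(k)=k + 1, B(k)=k + 5, C(k)=k**2 - 17*k/3 + 7/3.
Need (k + 1)·f(k+1) − (k + 4)·f(k) = k**2 - 17*k/3 + 7/3.
Bound: deg f ≤ 3.
Coefficient equations give f(k) = k*(k**2 - 3*k + 23)/9.
So s_k = (B(k−1)f/C)·t_k = (k*(k + 4)*(k**2 - 3*k + 23)/(3*(3*k**2 - 17*k + 7)))·t_k = k*(-k**2 + 3*k - 23)/(3*(k + 1)*(k + 2)*(k + 3)).
Δs = (-3*k**2 + 17*k - 7)/(k**4 + 10*k**3 + 35*k**2 + 50*k + 24), as required.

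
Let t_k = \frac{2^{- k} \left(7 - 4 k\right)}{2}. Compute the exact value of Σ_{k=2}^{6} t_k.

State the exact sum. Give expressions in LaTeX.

Σ = -135/128

Step 1: r(k) = (4*k - 3)/(2*(4*k - 7)).
A = 1/2, B = 1, C = k - 7/4.
Need (1/2)·f(k+1) − (1)·f(k) = k - 7/4.
Degrees (0,0,1) ⇒ d ≤ 1.
Match coefficients ⇒ f(k) = -(4*k - 3)/2.
Get s_k = R·t_k = (4*k - 3)/2**k with R(k) = B(k−1)f(k)/C(k) = -2*(4*k - 3)/(4*k - 7).
Check: Δs_k = (7 - 4*k)/(2*2**k). ✓
Sum = s_(7) − s_(2); s_(7) = 25/128, s_(2) = 5/4 ⇒ -135/128.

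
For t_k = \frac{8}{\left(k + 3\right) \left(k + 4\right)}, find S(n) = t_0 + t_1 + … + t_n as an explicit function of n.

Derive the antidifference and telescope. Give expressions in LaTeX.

S(n) = \frac{8 \left(n + 1\right)}{3 \left(n + 4\right)}

Step 1: r(k) = (k + 3)/(k + 5).
Normal form (A,B,C) = (k + 3, k + 5, 1).
Key eq: (k + 3)·f(k+1) = (k + 4)·f(k) + (1).
d = 1 from the (1,1,0) case.
A polynomial solution: f(k) = k/3.
Certificate R = B(k−1)f/C = k*(k + 4)/3 gives s_k = 8*k/(3*(k + 3)).
Verify: 8/(k**2 + 7*k + 12) matches t_k.
s_(n+1) = 8*(n + 1)/(3*(n + 4)) and s_(0) = 0, so S(n) = 8*(n + 1)/(3*(n + 4)).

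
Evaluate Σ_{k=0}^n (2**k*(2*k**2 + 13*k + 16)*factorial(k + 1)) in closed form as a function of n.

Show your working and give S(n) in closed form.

r(k) = 2*(2*k**3 + 21*k**2 + 65*k + 62)/(2*k**2 + 13*k + 16) after simplifying.
So A=2*k + 4 and B=1, with C=k**2 + 13*k/2 + 8.
Need (2*k + 4)·f(k+1) − (1)·f(k) = k**2 + 13*k/2 + 8.
Bound: deg f ≤ 1.
Match coefficients ⇒ f(k) = (k + 4)/2.
Then R = B(k−1)f/C = (k + 4)/(2*k**2 + 13*k + 16), so s_k = R(k)·t_k = 2**k*(k + 4)*factorial(k + 1).
Check: Δs_k = 2**k*(2*k**2 + 13*k + 16)*factorial(k + 1). ✓
Σ_(k=0)^n t_k = s_(n+1) − s_(0) = (2**(n + 1)*(n + 5)*factorial(n + 2)) − (4), i.e. 2*2**n*n*factorial(n + 2) + 10*2**n*factorial(n + 2) - 4.

S(n) = 2*2**n*n*factorial(n + 2) + 10*2**n*factorial(n + 2) - 4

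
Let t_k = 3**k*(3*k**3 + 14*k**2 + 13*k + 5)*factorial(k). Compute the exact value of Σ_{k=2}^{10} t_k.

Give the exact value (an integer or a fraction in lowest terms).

Σ = 997030933113492

r(k) = 3*(3*k**4 + 26*k**3 + 73*k**2 + 85*k + 35)/(3*k**3 + 14*k**2 + 13*k + 5) after simplifying.
Factor: A=3*k + 3; B=1; C=k**3 + 14*k**2/3 + 13*k/3 + 5/3.
Need (3*k + 3)·f(k+1) − (1)·f(k) = k**3 + 14*k**2/3 + 13*k/3 + 5/3.
deg f ≤ 2 (via 1,0,3).
Solving with deg f ≤ 2: f(k) = (k**2 + 2*k - 2)/3.
R(k) = B(k−1)·f(k)/C(k) = (k**2 + 2*k - 2)/(3*k**3 + 14*k**2 + 13*k + 5); s_k = R·t_k = 3**k*(k**2 + 2*k - 2)*factorial(k).
Verify: 3**k*(3*k**3 + 14*k**2 + 13*k + 5)*factorial(k) matches t_k.
Σ_(k=2)^(10) t_k = s_(11) − s_(2) = 997030933113600 − (108) = 997030933113492.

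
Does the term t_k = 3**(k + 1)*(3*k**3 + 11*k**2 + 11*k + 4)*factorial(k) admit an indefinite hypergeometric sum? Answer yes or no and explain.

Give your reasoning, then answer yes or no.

Yes. s_k = 3**(k + 1)*(k**2 + k - 1)*factorial(k).

Compute t_(k+1)/t_k: get 3*(3*k**4 + 23*k**3 + 62*k**2 + 71*k + 29)/(3*k**3 + 11*k**2 + 11*k + 4).
Take A(k)=3*k + 3, B(k)=1, C(k)=k**3 + 11*k**2/3 + 11*k/3 + 4/3.
Need (3*k + 3)·f(k+1) − (1)·f(k) = k**3 + 11*k**2/3 + 11*k/3 + 4/3.
Degrees (1,0,3) ⇒ d ≤ 2.
Coefficient equations give f(k) = (k**2 + k - 1)/3.
R(k) = B(k−1)·f(k)/C(k) = (k**2 + k - 1)/(3*k**3 + 11*k**2 + 11*k + 4); s_k = R·t_k = 3**(k + 1)*(k**2 + k - 1)*factorial(k).
Check: Δs_k = 3**(k + 1)*(3*k**3 + 11*k**2 + 11*k + 4)*factorial(k). ✓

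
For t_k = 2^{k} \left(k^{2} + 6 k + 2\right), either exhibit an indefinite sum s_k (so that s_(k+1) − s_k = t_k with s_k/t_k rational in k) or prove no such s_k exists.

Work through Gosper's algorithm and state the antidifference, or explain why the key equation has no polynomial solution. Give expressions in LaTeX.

The ratio is 2*(k**2 + 8*k + 9)/(k**2 + 6*k + 2).
Normal form (A,B,C) = (2, 1, k**2 + 6*k + 2).
Set up (2)·f(k+1) − (1)·f(k) − (k**2 + 6*k + 2) = 0.
Bound: deg f ≤ 2.
A polynomial solution: f(k) = k**2 + 2*k - 4.
R(k) = B(k−1)·f(k)/C(k) = (k**2 + 2*k - 4)/(k**2 + 6*k + 2); s_k = R·t_k = 2**k*(k**2 + 2*k - 4).
Verify: 2**k*(k**2 + 6*k + 2) matches t_k.

s_k = 2^{k} \left(k^{2} + 2 k - 4\right)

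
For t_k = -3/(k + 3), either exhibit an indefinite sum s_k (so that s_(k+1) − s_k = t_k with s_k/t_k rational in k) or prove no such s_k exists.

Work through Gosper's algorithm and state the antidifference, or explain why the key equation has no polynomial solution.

none (Gosper's algorithm certifies no s_k)

Ratio r(k) = (k + 3)/(k + 4).
So A=k + 3 and B=k + 4, with C=1.
Key eq: (k + 3)·f(k+1) = (k + 3)·f(k) + (1).
Degrees (1,1,0) ⇒ d ≤ 0.
Generic f = c0 gives residual -1; -1 = 0 cannot hold, so t_k is not Gosper-summable.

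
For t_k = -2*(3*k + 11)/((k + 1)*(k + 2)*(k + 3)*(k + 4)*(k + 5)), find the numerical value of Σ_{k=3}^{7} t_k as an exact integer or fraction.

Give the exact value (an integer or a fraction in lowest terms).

Ratio r(k) = (k + 1)*(3*k + 14)/((k + 6)*(3*k + 11)).
Take A(k)=k + 1, B(k)=k + 6, C(k)=k + 11/3.
Set up (k + 1)·f(k+1) − (k + 5)·f(k) − (k + 11/3) = 0.
d = 4 from the (1,1,1) case.
Coefficient equations give f(k) = k*(k + 3)*(k**2 + 7*k + 14)/24.
Then R = B(k−1)f/C = k*(k + 3)*(k + 5)*(k**2 + 7*k + 14)/(8*(3*k + 11)), so s_k = R(k)·t_k = k*(-k**2 - 7*k - 14)/(4*(k**3 + 7*k**2 + 14*k + 8)).
s_(k+1) − s_k = 2*(-3*k - 11)/(k**5 + 15*k**4 + 85*k**3 + 225*k**2 + 274*k + 120) = t_k.
Evaluate s at k=8 and k=3: -67/270 and -33/140; difference -47/3780.

Σ = -47/3780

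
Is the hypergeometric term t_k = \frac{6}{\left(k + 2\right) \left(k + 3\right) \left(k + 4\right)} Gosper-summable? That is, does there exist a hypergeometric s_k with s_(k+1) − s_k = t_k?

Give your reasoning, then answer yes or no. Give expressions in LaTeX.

Compute t_(k+1)/t_k: get (k + 2)/(k + 5).
Factor: A=k + 2; B=k + 5; C=1.
Set up (k + 2)·f(k+1) − (k + 4)·f(k) − (1) = 0.
deg f ≤ 2 (via 1,1,0).
Solve for f: f(k) = k*(k + 5)/12 (degree 2 ≤ 2).
R(k) = B(k−1)·f(k)/C(k) = k*(k + 4)*(k + 5)/12; s_k = R·t_k = k*(k + 5)/(2*(k + 2)*(k + 3)).
Check: Δs_k = 6/(k**3 + 9*k**2 + 26*k + 24). ✓

Yes. s_k = \frac{k \left(k + 5\right)}{2 \left(k + 2\right) \left(k + 3\right)}.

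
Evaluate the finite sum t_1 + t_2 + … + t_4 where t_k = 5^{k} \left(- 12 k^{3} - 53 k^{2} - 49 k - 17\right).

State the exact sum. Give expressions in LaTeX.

Σ = -1274980

t_(k+1)/t_k = 5*(12*k**3 + 89*k**2 + 191*k + 131)/(12*k**3 + 53*k**2 + 49*k + 17).
So A=5 and B=1, with C=k**3 + 53*k**2/12 + 49*k/12 + 17/12.
f must satisfy (5)·f(k+1) − (1)·f(k) = k**3 + 53*k**2/12 + 49*k/12 + 17/12.
d = 3 from the (0,0,3) case.
Solving with deg f ≤ 3: f(k) = (3*k**3 + 2*k**2 - 4*k + 3)/12.
Then R = B(k−1)f/C = (3*k**3 + 2*k**2 - 4*k + 3)/(12*k**3 + 53*k**2 + 49*k + 17), so s_k = R(k)·t_k = 5**k*(-3*k**3 - 2*k**2 + 4*k - 3).
Check: Δs_k = 5**k*(-12*k**3 - 53*k**2 - 49*k - 17). ✓
Telescoping: Σ = s_(5) − s_(1) = -1275000 − (-20) = -1274980.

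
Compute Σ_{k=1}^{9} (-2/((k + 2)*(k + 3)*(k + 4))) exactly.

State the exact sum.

The ratio is (k + 2)/(k + 5).
A = k + 2, B = k + 5, C = 1.
Set up (k + 2)·f(k+1) − (k + 4)·f(k) − (1) = 0.
From deg A=1, deg B=1, deg C=0: d=2.
Match coefficients ⇒ f(k) = k*(k + 5)/12.
Certificate R = B(k−1)f/C = k*(k + 4)*(k + 5)/12 gives s_k = k*(-k - 5)/(6*(k + 2)*(k + 3)).
Check: Δs_k = -2/(k**3 + 9*k**2 + 26*k + 24). ✓
Σ_(k=1)^(9) t_k = s_(10) − s_(1) = -25/156 − (-1/12) = -1/13.

Σ = -1/13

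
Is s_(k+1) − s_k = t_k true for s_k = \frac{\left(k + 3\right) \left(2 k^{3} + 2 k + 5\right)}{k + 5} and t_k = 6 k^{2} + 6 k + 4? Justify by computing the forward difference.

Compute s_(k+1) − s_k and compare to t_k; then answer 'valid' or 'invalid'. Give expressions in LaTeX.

Invalid: residual \frac{2 \left(- 4 k^{3} - 36 k^{2} - 32 k - 15\right)}{k^{2} + 11 k + 30} ≠ 0.

s_(k+1) = (k + 4)*(2*k + 2*(k + 1)**3 + 7)/(k + 6)
s_(k+1) − s_k = 2*(3*k**4 + 32*k**3 + 89*k**2 + 80*k + 45)/(k**2 + 11*k + 30)
(s_(k+1) − s_k) − t_k = 2*(-4*k**3 - 36*k**2 - 32*k - 15)/(k**2 + 11*k + 30)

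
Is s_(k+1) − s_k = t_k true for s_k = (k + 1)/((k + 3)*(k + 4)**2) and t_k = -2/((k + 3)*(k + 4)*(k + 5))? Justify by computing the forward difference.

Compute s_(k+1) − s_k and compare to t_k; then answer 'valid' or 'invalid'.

s_(k+1) = (k + 2)/((k + 4)*(k + 5)**2)
s_(k+1) − s_k = (-(k + 1)*(k + 5)**2 + (k + 2)*(k + 3)*(k + 4))/((k + 3)*(k + 4)**2*(k + 5)**2)
(s_(k+1) − s_k) − t_k = 3*(3*k + 13)/(k**5 + 21*k**4 + 175*k**3 + 723*k**2 + 1480*k + 1200)

Invalid: residual 3*(3*k + 13)/(k**5 + 21*k**4 + 175*k**3 + 723*k**2 + 1480*k + 1200) ≠ 0.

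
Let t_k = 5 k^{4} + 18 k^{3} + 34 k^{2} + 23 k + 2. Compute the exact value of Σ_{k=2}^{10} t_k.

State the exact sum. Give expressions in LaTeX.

Σ = 195408

Ratio r(k) = (5*k**4 + 38*k**3 + 118*k**2 + 165*k + 82)/(5*k**4 + 18*k**3 + 34*k**2 + 23*k + 2).
Factor: A=1; B=1; C=k**4 + 18*k**3/5 + 34*k**2/5 + 23*k/5 + 2/5.
Set up (1)·f(k+1) − (1)·f(k) − (k**4 + 18*k**3/5 + 34*k**2/5 + 23*k/5 + 2/5) = 0.
Degrees (0,0,4) ⇒ d ≤ 5.
A polynomial solution: f(k) = k*(k + 1)*(k**3 + k**2 + 3*k - 4)/5.
Then R = B(k−1)f/C = k*(k**3 + k**2 + 3*k - 4)/(5*k**3 + 13*k**2 + 21*k + 2), so s_k = R(k)·t_k = k*(k**4 + 2*k**3 + 4*k**2 - k - 4).
Δs = 5*k**4 + 18*k**3 + 34*k**2 + 23*k + 2, as required.
Evaluate s at k=11 and k=2: 195492 and 84; difference 195408.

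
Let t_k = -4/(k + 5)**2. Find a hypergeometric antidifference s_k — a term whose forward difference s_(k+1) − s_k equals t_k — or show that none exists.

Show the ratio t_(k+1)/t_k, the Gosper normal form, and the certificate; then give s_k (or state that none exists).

not Gosper-summable; s_k does not exist

The ratio is (k + 5)**2/(k + 6)**2.
So A=k**2 + 10*k + 25 and B=k**2 + 12*k + 36, with C=1.
Need (k**2 + 10*k + 25)·f(k+1) − (k**2 + 10*k + 25)·f(k) = 1.
deg f ≤ 0 (via 2,2,0).
f = c0 ⇒ A·f(k+1) − B(k−1)·f(k) − C = -1. The system {-1 = 0} is inconsistent; no antidifference.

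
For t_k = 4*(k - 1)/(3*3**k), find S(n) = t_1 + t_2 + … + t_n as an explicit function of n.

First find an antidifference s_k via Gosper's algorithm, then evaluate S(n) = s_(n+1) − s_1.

S(n) = 3**(-n - 1)*(3**n - 2*n - 1)

r(k) = k/(3*(k - 1)) after simplifying.
So A=1/3 and B=1, with C=k - 1.
Need (1/3)·f(k+1) − (1)·f(k) = k - 1.
From deg A=0, deg B=0, deg C=1: d=1.
Solving with deg f ≤ 1: f(k) = -3*(2*k - 1)/4.
Then R = B(k−1)f/C = -3*(2*k - 1)/(4*(k - 1)), so s_k = R(k)·t_k = (1 - 2*k)/3**k.
Verify: 4*(k - 1)/(3*3**k) matches t_k.
Telescope: S(n) = s_(n+1) − s_(1) = 3**(-n - 1)*(-2*n - 1) − (-1/3) = 3**(-n - 1)*(3**n - 2*n - 1).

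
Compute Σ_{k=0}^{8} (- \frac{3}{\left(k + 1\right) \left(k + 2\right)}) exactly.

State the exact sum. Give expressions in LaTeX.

Σ = -27/10

The ratio is (k + 1)/(k + 3).
So A=k + 1 and B=k + 3, with C=1.
Set up (k + 1)·f(k+1) − (k + 2)·f(k) − (1) = 0.
From deg A=1, deg B=1, deg C=0: d=1.
Solving with deg f ≤ 1: f(k) = k.
So s_k = (B(k−1)f/C)·t_k = (k*(k + 2))·t_k = -3*k/(k + 1).
Check: Δs_k = -3/(k**2 + 3*k + 2). ✓
Sum = s_(9) − s_(0); s_(9) = -27/10, s_(0) = 0 ⇒ -27/10.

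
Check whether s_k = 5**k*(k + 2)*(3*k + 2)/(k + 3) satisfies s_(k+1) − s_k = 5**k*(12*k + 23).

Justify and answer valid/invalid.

s_(k+1) = 5**(k + 1)*(k + 3)*(3*k + 5)/(k + 4)
s_(k+1) − s_k = 5**k*(12*k**3 + 95*k**2 + 249*k + 209)/(k**2 + 7*k + 12)
(s_(k+1) − s_k) − t_k = 5**k*(-12*k**2 - 56*k - 67)/(k**2 + 7*k + 12)

Invalid: residual 5**k*(-12*k**2 - 56*k - 67)/(k**2 + 7*k + 12) ≠ 0.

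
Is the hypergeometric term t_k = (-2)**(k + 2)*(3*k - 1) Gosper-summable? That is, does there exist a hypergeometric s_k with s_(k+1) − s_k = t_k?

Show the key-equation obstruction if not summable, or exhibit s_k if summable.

The ratio is 2*(-3*k - 2)/(3*k - 1).
So A=-2 and B=1, with C=k - 1/3.
Key eq: (-2)·f(k+1) = (1)·f(k) + (k - 1/3).
d = 1 from the (0,0,1) case.
Match coefficients ⇒ f(k) = -(k - 1)/3.
R(k) = B(k−1)·f(k)/C(k) = -(k - 1)/(3*k - 1); s_k = R·t_k = (-2)**(k + 2)*(1 - k).
Verify: (-2)**(k + 2)*(3*k - 1) matches t_k.

Yes. s_k = (-2)**(k + 2)*(1 - k).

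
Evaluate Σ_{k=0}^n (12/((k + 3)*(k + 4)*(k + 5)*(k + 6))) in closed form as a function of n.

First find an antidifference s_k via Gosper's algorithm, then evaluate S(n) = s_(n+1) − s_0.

Ratio r(k) = (k + 3)/(k + 7).
Gosper form: A/B · C(k+1)/C(k) with A=k + 3, B=k + 7, C=1.
Solve (k + 3)·f(k+1) − (k + 6)·f(k) = 1.
Degrees (1,1,0) ⇒ d ≤ 3.
Solve for f: f(k) = k*(k**2 + 12*k + 47)/180 (degree 3 ≤ 3).
Get s_k = R·t_k = k*(k**2 + 12*k + 47)/(15*(k + 3)*(k + 4)*(k + 5)) with R(k) = B(k−1)f(k)/C(k) = k*(k + 6)*(k**2 + 12*k + 47)/180.
Verify: 12/(k**4 + 18*k**3 + 119*k**2 + 342*k + 360) matches t_k.
s_(n+1) = (n**3 + 15*n**2 + 74*n + 60)/(15*(n**3 + 15*n**2 + 74*n + 120)) and s_(0) = 0, so S(n) = (n**3 + 15*n**2 + 74*n + 60)/(15*(n**3 + 15*n**2 + 74*n + 120)).

S(n) = (n**3 + 15*n**2 + 74*n + 60)/(15*(n**3 + 15*n**2 + 74*n + 120))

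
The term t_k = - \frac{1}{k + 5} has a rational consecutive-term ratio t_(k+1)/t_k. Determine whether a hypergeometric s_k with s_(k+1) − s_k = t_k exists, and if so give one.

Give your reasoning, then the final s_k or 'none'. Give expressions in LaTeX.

Step 1: r(k) = (k + 5)/(k + 6).
Take A(k)=k + 5, B(k)=k + 6, C(k)=1.
f must satisfy (k + 5)·f(k+1) − (k + 5)·f(k) = 1.
d = 0 from the (1,1,0) case.
Write f(k) = c0. Then LHS − RHS = -1, requiring -1 = 0: contradictory. No certificate.

not Gosper-summable; s_k does not exist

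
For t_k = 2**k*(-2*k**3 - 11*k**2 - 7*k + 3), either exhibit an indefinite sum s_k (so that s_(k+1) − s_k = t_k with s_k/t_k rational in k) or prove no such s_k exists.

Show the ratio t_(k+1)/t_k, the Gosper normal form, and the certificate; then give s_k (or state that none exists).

s_k = 2**k*(-2*k**3 + k**2 + k + 3)

t_(k+1)/t_k = 2*(2*k**3 + 17*k**2 + 35*k + 17)/(2*k**3 + 11*k**2 + 7*k - 3).
A = 2, B = 1, C = k**3 + 11*k**2/2 + 7*k/2 - 3/2.
f must satisfy (2)·f(k+1) − (1)·f(k) = k**3 + 11*k**2/2 + 7*k/2 - 3/2.
d = 3 from the (0,0,3) case.
Coefficient equations give f(k) = (2*k - 3)*(k**2 + k + 1)/2.
Then R = B(k−1)f/C = (2*k - 3)*(k**2 + k + 1)/(2*k**3 + 11*k**2 + 7*k - 3), so s_k = R(k)·t_k = 2**k*(-2*k**3 + k**2 + k + 3).
Δs = 2**k*(-2*k**3 - 11*k**2 - 7*k + 3), as required.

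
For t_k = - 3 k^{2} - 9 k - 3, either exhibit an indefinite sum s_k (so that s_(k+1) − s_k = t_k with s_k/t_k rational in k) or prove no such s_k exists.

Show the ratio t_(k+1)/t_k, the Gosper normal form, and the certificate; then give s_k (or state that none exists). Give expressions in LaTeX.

s_k = k \left(- k^{2} - 3 k + 1\right)

Step 1: r(k) = (k**2 + 5*k + 5)/(k**2 + 3*k + 1).
Normal form (A,B,C) = (1, 1, k**2 + 3*k + 1).
Key eq: (1)·f(k+1) = (1)·f(k) + (k**2 + 3*k + 1).
Degrees (0,0,2) ⇒ d ≤ 3.
A polynomial solution: f(k) = k*(k**2 + 3*k - 1)/3.
Then R = B(k−1)f/C = k*(k**2 + 3*k - 1)/(3*(k**2 + 3*k + 1)), so s_k = R(k)·t_k = k*(-k**2 - 3*k + 1).
s_(k+1) − s_k = -3*k**2 - 9*k - 3 = t_k.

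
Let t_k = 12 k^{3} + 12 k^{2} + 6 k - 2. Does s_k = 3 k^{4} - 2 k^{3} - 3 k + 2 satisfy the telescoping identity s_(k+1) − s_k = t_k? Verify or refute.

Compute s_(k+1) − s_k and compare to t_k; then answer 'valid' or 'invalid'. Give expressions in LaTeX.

s_(k+1) = k*(3*k**3 + 10*k**2 + 12*k + 3)
s_(k+1) − s_k = 12*k**3 + 12*k**2 + 6*k - 2
(s_(k+1) − s_k) − t_k = 0

Valid — Δs_k = t_k.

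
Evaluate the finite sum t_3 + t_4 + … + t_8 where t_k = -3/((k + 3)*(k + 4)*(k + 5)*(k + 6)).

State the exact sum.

Σ = -11/4368

Step 1: r(k) = (k + 3)/(k + 7).
Gosper form: A/B · C(k+1)/C(k) with A=k + 3, B=k + 7, C=1.
f must satisfy (k + 3)·f(k+1) − (k + 6)·f(k) = 1.
Degrees (1,1,0) ⇒ d ≤ 3.
Solve for f: f(k) = k*(k**2 + 12*k + 47)/180 (degree 3 ≤ 3).
Certificate R = B(k−1)f/C = k*(k + 6)*(k**2 + 12*k + 47)/180 gives s_k = k*(-k**2 - 12*k - 47)/(60*(k + 3)*(k + 4)*(k + 5)).
Δs = -3/(k**4 + 18*k**3 + 119*k**2 + 342*k + 360), as required.
Telescoping: Σ = s_(9) − s_(3) = -59/3640 − (-23/1680) = -11/4368.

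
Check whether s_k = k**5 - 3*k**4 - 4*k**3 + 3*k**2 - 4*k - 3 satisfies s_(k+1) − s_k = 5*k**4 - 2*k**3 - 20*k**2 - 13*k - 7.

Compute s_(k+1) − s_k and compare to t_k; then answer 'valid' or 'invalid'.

valid (s_(k+1) − s_k reduces to t_k)

s_(k+1) = k**5 + 2*k**4 - 6*k**3 - 17*k**2 - 17*k - 10
s_(k+1) − s_k = 5*k**4 - 2*k**3 - 20*k**2 - 13*k - 7
(s_(k+1) − s_k) − t_k = 0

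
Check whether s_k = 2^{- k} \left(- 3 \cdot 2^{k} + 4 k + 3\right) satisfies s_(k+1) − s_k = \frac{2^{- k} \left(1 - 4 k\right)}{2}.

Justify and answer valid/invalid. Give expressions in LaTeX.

s_(k+1) = (-6*2**k + 4*k + 7)/(2*2**k)
s_(k+1) − s_k = (1 - 4*k)/(2*2**k)
(s_(k+1) − s_k) − t_k = 0

valid (s_(k+1) − s_k reduces to t_k)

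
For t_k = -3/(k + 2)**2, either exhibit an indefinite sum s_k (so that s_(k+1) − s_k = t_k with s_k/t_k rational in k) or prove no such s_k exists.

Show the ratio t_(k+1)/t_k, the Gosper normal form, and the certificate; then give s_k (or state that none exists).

Step 1: r(k) = (k + 2)**2/(k + 3)**2.
Normal form (A,B,C) = (k**2 + 4*k + 4, k**2 + 6*k + 9, 1).
Need (k**2 + 4*k + 4)·f(k+1) − (k**2 + 4*k + 4)·f(k) = 1.
deg f ≤ 0 (via 2,2,0).
Write f(k) = c0. Then LHS − RHS = -1, requiring -1 = 0: contradictory. No certificate.

none — t_k is not Gosper-summable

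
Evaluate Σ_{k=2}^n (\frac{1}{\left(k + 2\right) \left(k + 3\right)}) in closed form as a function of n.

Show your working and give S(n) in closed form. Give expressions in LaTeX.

S(n) = \frac{n - 1}{4 \left(n + 3\right)}

t_(k+1)/t_k = (k + 2)/(k + 4).
So A=k + 2 and B=k + 4, with C=1.
Need (k + 2)·f(k+1) − (k + 3)·f(k) = 1.
Degrees (1,1,0) ⇒ d ≤ 1.
A polynomial solution: f(k) = k/2.
Then R = B(k−1)f/C = k*(k + 3)/2, so s_k = R(k)·t_k = k/(2*(k + 2)).
Verify: 1/(k**2 + 5*k + 6) matches t_k.
Telescope: S(n) = s_(n+1) − s_(2) = (n + 1)/(2*(n + 3)) − (1/4) = (n - 1)/(4*(n + 3)).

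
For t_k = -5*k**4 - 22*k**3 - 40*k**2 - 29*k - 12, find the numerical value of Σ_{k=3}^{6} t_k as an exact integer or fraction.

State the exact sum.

Ratio r(k) = (5*k**4 + 42*k**3 + 136*k**2 + 195*k + 108)/(5*k**4 + 22*k**3 + 40*k**2 + 29*k + 12).
Take A(k)=1, B(k)=1, C(k)=k**4 + 22*k**3/5 + 8*k**2 + 29*k/5 + 12/5.
Set up (1)·f(k+1) − (1)·f(k) − (k**4 + 22*k**3/5 + 8*k**2 + 29*k/5 + 12/5) = 0.
Bound: deg f ≤ 5.
Match coefficients ⇒ f(k) = k*(k**4 + 3*k**3 + 4*k**2 + 4)/5.
Get s_k = R·t_k = k*(-k**4 - 3*k**3 - 4*k**2 - 4) with R(k) = B(k−1)f(k)/C(k) = k*(k**4 + 3*k**3 + 4*k**2 + 4)/(5*k**4 + 22*k**3 + 40*k**2 + 29*k + 12).
s_(k+1) − s_k = -5*k**4 - 22*k**3 - 40*k**2 - 29*k - 12 = t_k.
Telescoping: Σ = s_(7) − s_(3) = -25410 − (-606) = -24804.

Σ = -24804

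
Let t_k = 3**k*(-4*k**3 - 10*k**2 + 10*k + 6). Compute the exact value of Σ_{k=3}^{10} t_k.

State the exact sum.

Σ = -382459968

t_(k+1)/t_k = 3*(2*k**3 + 11*k**2 + 11*k - 1)/(2*k**3 + 5*k**2 - 5*k - 3).
Normal form (A,B,C) = (3, 1, k**3 + 5*k**2/2 - 5*k/2 - 3/2).
Need (3)·f(k+1) − (1)·f(k) = k**3 + 5*k**2/2 - 5*k/2 - 3/2.
d = 3 from the (0,0,3) case.
Solve for f: f(k) = (2*k**3 - 4*k**2 - 2*k + 3)/4 (degree 3 ≤ 3).
Certificate R = B(k−1)f/C = (2*k**3 - 4*k**2 - 2*k + 3)/(2*(2*k**3 + 5*k**2 - 5*k - 3)) gives s_k = 3**k*(-2*k**3 + 4*k**2 + 2*k - 3).
Verify: 3**k*(-4*k**3 - 10*k**2 + 10*k + 6) matches t_k.
Telescoping: Σ = s_(11) − s_(3) = -382460373 − (-405) = -382459968.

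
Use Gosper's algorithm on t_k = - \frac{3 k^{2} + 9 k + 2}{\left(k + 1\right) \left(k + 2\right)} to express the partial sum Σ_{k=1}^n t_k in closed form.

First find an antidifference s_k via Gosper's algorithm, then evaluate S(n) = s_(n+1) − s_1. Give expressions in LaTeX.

Step 1: r(k) = (k + 1)*(9*k + 3*(k + 1)**2 + 11)/((k + 3)*(3*k**2 + 9*k + 2)).
Normal form (A,B,C) = (k + 1, k + 3, k**2 + 3*k + 2/3).
Solve (k + 1)·f(k+1) − (k + 2)·f(k) = k**2 + 3*k + 2/3.
Degrees (1,1,2) ⇒ d ≤ 2.
Solve for f: f(k) = k*(3*k - 1)/3 (degree 2 ≤ 2).
Then R = B(k−1)f/C = k*(k + 2)*(3*k - 1)/(3*k**2 + 9*k + 2), so s_k = R(k)·t_k = k*(1 - 3*k)/(k + 1).
Check: Δs_k = (-3*k**2 - 9*k - 2)/(k**2 + 3*k + 2). ✓
Σ_(k=1)^n t_k = s_(n+1) − s_(1) = ((-3*n**2 - 5*n - 2)/(n + 2)) − (-1), i.e. n*(-3*n - 4)/(n + 2).

S(n) = \frac{n \left(- 3 n - 4\right)}{n + 2}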